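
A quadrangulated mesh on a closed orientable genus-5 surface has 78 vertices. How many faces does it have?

χ = 2 − 2·5 = -8, and every face is a square so 4F = 2E.
V − E + F = -8 with E = 4F/2 gives 78 − (4/2 − 1)·F = -8, so F = 86 and E = 172.

86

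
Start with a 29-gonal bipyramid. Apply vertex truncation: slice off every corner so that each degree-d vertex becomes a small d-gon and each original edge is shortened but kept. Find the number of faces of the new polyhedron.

The base solid has V = 31, E = 87, F = 58.
Truncation replaces each original edge-end by a new vertex, so V′ = 2E = 174.
Each original edge survives, and each old vertex of degree d contributes d new edges; summing degrees gives Σd = 2E, so E′ = E + 2E = 3E = 261.
Each original face survives and each original vertex becomes one new face: F′ = F + V = 89.

89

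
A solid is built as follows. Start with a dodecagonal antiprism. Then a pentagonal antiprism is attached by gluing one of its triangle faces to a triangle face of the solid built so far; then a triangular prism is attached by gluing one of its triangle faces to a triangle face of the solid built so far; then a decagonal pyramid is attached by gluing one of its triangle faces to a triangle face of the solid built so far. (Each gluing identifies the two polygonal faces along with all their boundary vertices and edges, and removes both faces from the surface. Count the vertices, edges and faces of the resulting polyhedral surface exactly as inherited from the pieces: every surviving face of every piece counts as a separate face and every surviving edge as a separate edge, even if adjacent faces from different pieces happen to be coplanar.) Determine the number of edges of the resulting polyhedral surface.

A dodecagonal antiprism: V=24, E=48, F=26.
Attach a pentagonal antiprism (V=10, E=20, F=12) along a 3-gon: merge 3 vertices and 3 edges, delete both glued faces → V=31, E=65, F=36.
Attach a triangular prism (V=6, E=9, F=5) along a 3-gon: merge 3 vertices and 3 edges, delete both glued faces → V=34, E=71, F=39.
Attach a decagonal pyramid (V=11, E=20, F=11) along a 3-gon: merge 3 vertices and 3 edges, delete both glued faces → V=42, E=88, F=48.
Check: V − E + F = 42 − 88 + 48 = 2.

88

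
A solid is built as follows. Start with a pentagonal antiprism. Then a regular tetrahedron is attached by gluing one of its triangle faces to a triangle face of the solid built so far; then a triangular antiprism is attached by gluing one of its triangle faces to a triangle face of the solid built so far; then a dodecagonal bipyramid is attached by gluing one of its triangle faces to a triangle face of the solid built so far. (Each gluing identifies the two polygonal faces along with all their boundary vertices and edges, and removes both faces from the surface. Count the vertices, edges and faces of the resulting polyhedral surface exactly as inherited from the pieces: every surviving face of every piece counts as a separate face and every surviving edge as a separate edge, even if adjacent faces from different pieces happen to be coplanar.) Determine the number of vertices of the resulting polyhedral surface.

A pentagonal antiprism: V=10, E=20, F=12.
Attach a regular tetrahedron (V=4, E=6, F=4) along a 3-gon: merge 3 vertices and 3 edges, delete both glued faces → V=11, E=23, F=14.
Attach a triangular antiprism (V=6, E=12, F=8) along a 3-gon: merge 3 vertices and 3 edges, delete both glued faces → V=14, E=32, F=20.
Attach a dodecagonal bipyramid (V=14, E=36, F=24) along a 3-gon: merge 3 vertices and 3 edges, delete both glued faces → V=25, E=65, F=42.
Check: V − E + F = 25 − 65 + 42 = 2.

25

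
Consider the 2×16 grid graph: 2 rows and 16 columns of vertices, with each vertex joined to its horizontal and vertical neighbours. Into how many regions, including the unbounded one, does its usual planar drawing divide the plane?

16

The grid has V = 2·16 = 32 vertices and E = 2·15 + 16·1 = 46 edges.
F = 2 − V + E = 2 − 32 + 46 = 16.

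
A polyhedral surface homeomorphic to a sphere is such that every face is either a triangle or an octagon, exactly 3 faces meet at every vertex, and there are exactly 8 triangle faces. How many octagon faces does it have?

Let x be the number of octagons; then F = 8 + x.
Edge–face incidences: 2E = 3·8 + 8·x = 24 + 8x.
Every vertex has degree 3, so 3V = 2E.
Euler: V − E + F = 2 ⇒ (2E)/3 − E + (8 + x) = 2.
Multiply by 6: 2·(2E) − 3·(2E) + 6·(8 + x) = 12, i.e. 48 + 6x − (24 + 8x) = 12.
Collecting terms: −2x + 24 = 12, so −2x = −12, so x = 6.
Then 2E = 24 + 8·6 = 72, so E = 36, V = 2E/3 = 24, F = 8 + 6 = 14.

6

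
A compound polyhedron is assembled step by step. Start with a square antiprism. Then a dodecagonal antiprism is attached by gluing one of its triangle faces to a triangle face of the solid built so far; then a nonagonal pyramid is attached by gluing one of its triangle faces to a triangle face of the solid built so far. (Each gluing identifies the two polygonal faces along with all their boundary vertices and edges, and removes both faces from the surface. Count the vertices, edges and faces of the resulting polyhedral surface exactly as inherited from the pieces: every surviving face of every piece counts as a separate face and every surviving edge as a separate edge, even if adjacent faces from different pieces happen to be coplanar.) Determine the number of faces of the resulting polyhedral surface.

42

A square antiprism: V=8, E=16, F=10.
Attach a dodecagonal antiprism (V=24, E=48, F=26) along a 3-gon: merge 3 vertices and 3 edges, delete both glued faces → V=29, E=61, F=34.
Attach a nonagonal pyramid (V=10, E=18, F=10) along a 3-gon: merge 3 vertices and 3 edges, delete both glued faces → V=36, E=76, F=42.
Check: V − E + F = 36 − 76 + 42 = 2.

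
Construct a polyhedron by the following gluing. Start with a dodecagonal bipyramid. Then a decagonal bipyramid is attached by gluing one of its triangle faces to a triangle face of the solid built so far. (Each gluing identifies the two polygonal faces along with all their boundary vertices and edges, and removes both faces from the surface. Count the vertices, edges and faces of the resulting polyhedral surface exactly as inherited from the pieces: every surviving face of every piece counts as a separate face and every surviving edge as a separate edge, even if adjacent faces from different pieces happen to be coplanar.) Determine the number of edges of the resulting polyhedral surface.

63

A dodecagonal bipyramid: V=14, E=36, F=24.
Attach a decagonal bipyramid (V=12, E=30, F=20) along a 3-gon: merge 3 vertices and 3 edges, delete both glued faces → V=23, E=63, F=42.
Check: V − E + F = 23 − 63 + 42 = 2.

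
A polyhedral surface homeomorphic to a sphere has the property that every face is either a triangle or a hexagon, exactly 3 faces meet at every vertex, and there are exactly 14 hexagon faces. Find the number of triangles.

Let x be the number of triangles; then F = 14 + x.
Edge–face incidences: 2E = 6·14 + 3·x = 84 + 3x.
Every vertex has degree 3, so 3V = 2E.
Euler: V − E + F = 2 ⇒ (2E)/3 − E + (14 + x) = 2.
Multiply by 6: 2·(2E) − 3·(2E) + 6·(14 + x) = 12, i.e. 84 + 6x − (84 + 3x) = 12.
Collecting terms: 3x = 12, so x = 4.
Then 2E = 84 + 3·4 = 96, so E = 48, V = 2E/3 = 32, F = 14 + 4 = 18.

4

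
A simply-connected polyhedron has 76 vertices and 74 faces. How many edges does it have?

148

Here V − E + F = 2.
E = V + F − (2) = 76 + 74 − (2) = 148.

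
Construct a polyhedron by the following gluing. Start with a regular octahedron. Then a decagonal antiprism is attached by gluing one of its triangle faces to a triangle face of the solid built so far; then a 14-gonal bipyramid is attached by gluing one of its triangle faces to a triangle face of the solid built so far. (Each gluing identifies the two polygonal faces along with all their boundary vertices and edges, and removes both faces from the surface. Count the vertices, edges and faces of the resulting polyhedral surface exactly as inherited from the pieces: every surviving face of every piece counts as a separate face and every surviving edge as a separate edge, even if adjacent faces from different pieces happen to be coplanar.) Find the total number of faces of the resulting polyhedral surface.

A regular octahedron: V=6, E=12, F=8.
Attach a decagonal antiprism (V=20, E=40, F=22) along a 3-gon: merge 3 vertices and 3 edges, delete both glued faces → V=23, E=49, F=28.
Attach a 14-gonal bipyramid (V=16, E=42, F=28) along a 3-gon: merge 3 vertices and 3 edges, delete both glued faces → V=36, E=88, F=54.
Check: V − E + F = 36 − 88 + 54 = 2.

54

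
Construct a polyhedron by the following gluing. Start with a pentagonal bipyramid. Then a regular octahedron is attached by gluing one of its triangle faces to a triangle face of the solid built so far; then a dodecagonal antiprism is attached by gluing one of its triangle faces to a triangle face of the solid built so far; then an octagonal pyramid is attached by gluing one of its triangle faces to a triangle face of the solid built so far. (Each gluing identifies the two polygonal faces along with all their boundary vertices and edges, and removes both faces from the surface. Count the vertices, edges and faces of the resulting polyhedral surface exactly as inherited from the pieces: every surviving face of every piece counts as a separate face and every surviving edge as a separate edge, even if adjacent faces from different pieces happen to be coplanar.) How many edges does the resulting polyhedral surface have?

A pentagonal bipyramid: V=7, E=15, F=10.
Attach a regular octahedron (V=6, E=12, F=8) along a 3-gon: merge 3 vertices and 3 edges, delete both glued faces → V=10, E=24, F=16.
Attach a dodecagonal antiprism (V=24, E=48, F=26) along a 3-gon: merge 3 vertices and 3 edges, delete both glued faces → V=31, E=69, F=40.
Attach an octagonal pyramid (V=9, E=16, F=9) along a 3-gon: merge 3 vertices and 3 edges, delete both glued faces → V=37, E=82, F=47.
Check: V − E + F = 37 − 82 + 47 = 2.

82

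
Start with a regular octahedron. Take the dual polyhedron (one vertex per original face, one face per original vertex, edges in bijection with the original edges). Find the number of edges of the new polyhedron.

12

The base solid has V = 6, E = 12, F = 8.
The dual swaps V and F and preserves E: V′ = F = 8, E′ = E = 12, F′ = V = 6.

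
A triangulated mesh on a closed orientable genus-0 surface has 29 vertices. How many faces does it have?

χ = 2 − 2·0 = 2, and every face is a triangle so 3F = 2E.
V − E + F = 2 with E = 3F/2 gives 29 − (3/2 − 1)·F = 2, so F = 54 and E = 81.

54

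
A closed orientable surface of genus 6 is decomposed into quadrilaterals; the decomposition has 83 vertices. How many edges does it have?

186

χ = 2 − 2·6 = -10, and every face is a square so 4F = 2E.
V − E + F = -10 with E = 4F/2 gives 83 − (4/2 − 1)·F = -10, so F = 93 and E = 186.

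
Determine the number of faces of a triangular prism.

5

A prism on an n-gon has two n-gon bases and n rectangular sides: V = 2·3 = 6, E = 3·3 = 9, F = 3 + 2 = 5.
Check: V − E + F = 6 − 9 + 5 = 2.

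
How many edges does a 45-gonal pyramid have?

A pyramid on an n-gon base has one n-gon and n triangles: V = 45 + 1 = 46, E = 2·45 = 90, F = 45 + 1 = 46.
Check: V − E + F = 46 − 90 + 46 = 2.

90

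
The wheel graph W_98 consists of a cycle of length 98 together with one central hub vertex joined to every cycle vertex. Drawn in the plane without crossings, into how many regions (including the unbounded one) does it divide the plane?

99

W_98 has V = 98 + 1 = 99 vertices and E = 2·98 = 196 edges.
By Euler's formula F = 2 − V + E = 2 − 99 + 196 = 99.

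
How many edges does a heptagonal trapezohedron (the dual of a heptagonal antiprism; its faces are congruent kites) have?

28

The n-trapezohedron (dual of the n-antiprism) has V = 2·7 + 2 = 16, E = 4·7 = 28, F = 2·7 = 14.
Check: V − E + F = 16 − 28 + 14 = 2.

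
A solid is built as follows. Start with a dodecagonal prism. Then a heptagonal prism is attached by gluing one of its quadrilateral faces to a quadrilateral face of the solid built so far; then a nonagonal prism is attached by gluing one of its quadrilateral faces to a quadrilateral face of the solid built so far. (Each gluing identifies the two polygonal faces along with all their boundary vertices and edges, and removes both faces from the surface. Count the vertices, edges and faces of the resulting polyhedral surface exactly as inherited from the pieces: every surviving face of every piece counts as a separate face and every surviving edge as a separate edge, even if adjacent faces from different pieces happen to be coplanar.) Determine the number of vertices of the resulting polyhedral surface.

48

A dodecagonal prism: V=24, E=36, F=14.
Attach a heptagonal prism (V=14, E=21, F=9) along a 4-gon: merge 4 vertices and 4 edges, delete both glued faces → V=34, E=53, F=21.
Attach a nonagonal prism (V=18, E=27, F=11) along a 4-gon: merge 4 vertices and 4 edges, delete both glued faces → V=48, E=76, F=30.
Check: V − E + F = 48 − 76 + 30 = 2.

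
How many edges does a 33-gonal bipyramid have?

A bipyramid over an n-gon has 2n triangular faces and n + 2 vertices: V = 33 + 2 = 35, E = 3·33 = 99, F = 2·33 = 66.

99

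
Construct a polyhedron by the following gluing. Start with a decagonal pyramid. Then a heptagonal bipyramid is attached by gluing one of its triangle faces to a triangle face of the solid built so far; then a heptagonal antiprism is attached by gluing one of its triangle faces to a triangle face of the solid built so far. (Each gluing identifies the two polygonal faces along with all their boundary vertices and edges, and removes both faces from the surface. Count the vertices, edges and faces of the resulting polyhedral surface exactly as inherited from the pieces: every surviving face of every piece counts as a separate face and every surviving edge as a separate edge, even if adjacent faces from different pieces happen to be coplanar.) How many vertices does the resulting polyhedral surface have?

28

A decagonal pyramid: V=11, E=20, F=11.
Attach a heptagonal bipyramid (V=9, E=21, F=14) along a 3-gon: merge 3 vertices and 3 edges, delete both glued faces → V=17, E=38, F=23.
Attach a heptagonal antiprism (V=14, E=28, F=16) along a 3-gon: merge 3 vertices and 3 edges, delete both glued faces → V=28, E=63, F=37.
Check: V − E + F = 28 − 63 + 37 = 2.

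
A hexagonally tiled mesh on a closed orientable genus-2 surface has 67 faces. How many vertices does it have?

132

χ = 2 − 2·2 = -2, and every face is a hexagon so 6F = 2E.
E = 6·67/2 = 201. Then V = -2 + E − F = -2 + 201 − 67 = 132.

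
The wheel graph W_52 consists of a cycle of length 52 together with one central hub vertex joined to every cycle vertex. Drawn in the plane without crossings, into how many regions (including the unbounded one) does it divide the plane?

53

W_52 has V = 52 + 1 = 53 vertices and E = 2·52 = 104 edges.
By Euler's formula F = 2 − V + E = 2 − 53 + 104 = 53.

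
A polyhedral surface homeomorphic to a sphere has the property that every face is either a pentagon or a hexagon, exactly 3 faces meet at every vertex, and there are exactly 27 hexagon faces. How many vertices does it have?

74

Let x be the number of pentagons; then F = 27 + x.
Edge–face incidences: 2E = 6·27 + 5·x = 162 + 5x.
Every vertex has degree 3, so 3V = 2E.
Euler: V − E + F = 2 ⇒ (2E)/3 − E + (27 + x) = 2.
Multiply by 6: 2·(2E) − 3·(2E) + 6·(27 + x) = 12, i.e. 162 + 6x − (162 + 5x) = 12.
Collecting terms: x = 12.
Then 2E = 162 + 5·12 = 222, so E = 111, V = 2E/3 = 74, F = 27 + 12 = 39.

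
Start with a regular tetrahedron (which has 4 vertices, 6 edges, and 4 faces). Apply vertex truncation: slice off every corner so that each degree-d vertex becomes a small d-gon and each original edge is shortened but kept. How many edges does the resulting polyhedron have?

18

Truncation replaces each original edge-end by a new vertex, so V′ = 2E = 12.
Each original edge survives, and each old vertex of degree d contributes d new edges; summing degrees gives Σd = 2E, so E′ = E + 2E = 3E = 18.
Each original face survives and each original vertex becomes one new face: F′ = F + V = 8.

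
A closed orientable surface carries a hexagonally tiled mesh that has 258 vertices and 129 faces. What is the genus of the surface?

1

Every face is a hexagon, so 2E = 6·129 = 774, giving E = 387.
χ = V − E + F = 258 − 387 + 129 = 0.
For a closed orientable surface χ = 2 − 2g, so g = (2 − (0))/2 = 1.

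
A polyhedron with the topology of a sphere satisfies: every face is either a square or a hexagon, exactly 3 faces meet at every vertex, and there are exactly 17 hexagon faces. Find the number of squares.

6

Let x be the number of squares; then F = 17 + x.
Edge–face incidences: 2E = 6·17 + 4·x = 102 + 4x.
Every vertex has degree 3, so 3V = 2E.
Euler: V − E + F = 2 ⇒ (2E)/3 − E + (17 + x) = 2.
Multiply by 6: 2·(2E) − 3·(2E) + 6·(17 + x) = 12, i.e. 102 + 6x − (102 + 4x) = 12.
Collecting terms: 2x = 12, so x = 6.
Then 2E = 102 + 4·6 = 126, so E = 63, V = 2E/3 = 42, F = 17 + 6 = 23.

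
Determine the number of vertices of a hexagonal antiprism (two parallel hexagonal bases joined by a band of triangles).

An antiprism on an n-gon has two n-gon caps and 2n triangles: V = 2·6 = 12, E = 4·6 = 24, F = 2·6 + 2 = 14.

12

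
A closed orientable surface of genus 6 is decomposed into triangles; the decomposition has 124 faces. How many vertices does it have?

52

χ = 2 − 2·6 = -10, and every face is a triangle so 3F = 2E.
E = 3·124/2 = 186. Then V = -10 + E − F = -10 + 186 − 124 = 52.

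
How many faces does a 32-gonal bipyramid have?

64

A bipyramid over an n-gon has 2n triangular faces and n + 2 vertices: V = 32 + 2 = 34, E = 3·32 = 96, F = 2·32 = 64.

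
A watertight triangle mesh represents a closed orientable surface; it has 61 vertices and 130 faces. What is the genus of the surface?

Every face is a triangle, so 2E = 3·130 = 390, giving E = 195.
χ = V − E + F = 61 − 195 + 130 = -4.
For a closed orientable surface χ = 2 − 2g, so g = (2 − (-4))/2 = 3.

3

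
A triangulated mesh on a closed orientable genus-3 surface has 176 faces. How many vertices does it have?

84

χ = 2 − 2·3 = -4, and every face is a triangle so 3F = 2E.
E = 3·176/2 = 264. Then V = -4 + E − F = -4 + 264 − 176 = 84.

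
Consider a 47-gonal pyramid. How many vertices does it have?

A pyramid on an n-gon base has one n-gon and n triangles: V = 47 + 1 = 48, E = 2·47 = 94, F = 47 + 1 = 48.

48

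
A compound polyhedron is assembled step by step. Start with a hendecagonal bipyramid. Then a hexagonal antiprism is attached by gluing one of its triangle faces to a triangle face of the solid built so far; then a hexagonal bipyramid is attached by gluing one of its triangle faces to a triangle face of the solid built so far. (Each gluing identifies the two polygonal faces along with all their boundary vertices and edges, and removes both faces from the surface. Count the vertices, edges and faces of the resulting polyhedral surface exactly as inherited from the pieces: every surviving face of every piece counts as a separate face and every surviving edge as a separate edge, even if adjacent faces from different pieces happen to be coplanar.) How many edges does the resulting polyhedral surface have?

69

A hendecagonal bipyramid: V=13, E=33, F=22.
Attach a hexagonal antiprism (V=12, E=24, F=14) along a 3-gon: merge 3 vertices and 3 edges, delete both glued faces → V=22, E=54, F=34.
Attach a hexagonal bipyramid (V=8, E=18, F=12) along a 3-gon: merge 3 vertices and 3 edges, delete both glued faces → V=27, E=69, F=44.
Check: V − E + F = 27 − 69 + 44 = 2.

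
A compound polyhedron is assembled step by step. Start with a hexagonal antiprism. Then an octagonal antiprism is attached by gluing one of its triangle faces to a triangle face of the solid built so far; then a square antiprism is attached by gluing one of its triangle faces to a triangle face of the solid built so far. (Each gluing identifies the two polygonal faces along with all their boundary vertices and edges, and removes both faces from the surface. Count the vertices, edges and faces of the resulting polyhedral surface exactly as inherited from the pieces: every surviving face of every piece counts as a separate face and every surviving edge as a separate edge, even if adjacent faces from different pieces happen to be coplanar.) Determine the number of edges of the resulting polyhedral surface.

66

A hexagonal antiprism: V=12, E=24, F=14.
Attach an octagonal antiprism (V=16, E=32, F=18) along a 3-gon: merge 3 vertices and 3 edges, delete both glued faces → V=25, E=53, F=30.
Attach a square antiprism (V=8, E=16, F=10) along a 3-gon: merge 3 vertices and 3 edges, delete both glued faces → V=30, E=66, F=38.
Check: V − E + F = 30 − 66 + 38 = 2.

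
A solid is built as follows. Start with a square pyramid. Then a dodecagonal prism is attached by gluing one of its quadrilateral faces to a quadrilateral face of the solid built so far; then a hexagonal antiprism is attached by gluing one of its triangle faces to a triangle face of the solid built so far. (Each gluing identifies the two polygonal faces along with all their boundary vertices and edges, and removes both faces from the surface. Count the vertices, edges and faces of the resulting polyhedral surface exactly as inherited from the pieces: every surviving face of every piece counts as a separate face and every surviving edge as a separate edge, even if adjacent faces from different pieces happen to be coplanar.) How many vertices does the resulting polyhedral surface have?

A square pyramid: V=5, E=8, F=5.
Attach a dodecagonal prism (V=24, E=36, F=14) along a 4-gon: merge 4 vertices and 4 edges, delete both glued faces → V=25, E=40, F=17.
Attach a hexagonal antiprism (V=12, E=24, F=14) along a 3-gon: merge 3 vertices and 3 edges, delete both glued faces → V=34, E=61, F=29.
Check: V − E + F = 34 − 61 + 29 = 2.

34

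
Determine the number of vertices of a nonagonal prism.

A prism on an n-gon has two n-gon bases and n rectangular sides: V = 2·9 = 18, E = 3·9 = 27, F = 9 + 2 = 11.

18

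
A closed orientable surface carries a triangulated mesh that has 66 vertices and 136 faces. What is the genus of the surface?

Every face is a triangle, so 2E = 3·136 = 408, giving E = 204.
χ = V − E + F = 66 − 204 + 136 = -2.
For a closed orientable surface χ = 2 − 2g, so g = (2 − (-2))/2 = 2.

2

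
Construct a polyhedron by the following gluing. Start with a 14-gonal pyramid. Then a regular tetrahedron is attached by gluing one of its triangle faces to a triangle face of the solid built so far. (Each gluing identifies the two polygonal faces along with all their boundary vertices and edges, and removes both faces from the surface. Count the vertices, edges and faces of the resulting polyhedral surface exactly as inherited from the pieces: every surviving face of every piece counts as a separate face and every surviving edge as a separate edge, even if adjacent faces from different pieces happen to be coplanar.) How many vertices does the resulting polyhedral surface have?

A 14-gonal pyramid: V=15, E=28, F=15.
Attach a regular tetrahedron (V=4, E=6, F=4) along a 3-gon: merge 3 vertices and 3 edges, delete both glued faces → V=16, E=31, F=17.
Check: V − E + F = 16 − 31 + 17 = 2.

16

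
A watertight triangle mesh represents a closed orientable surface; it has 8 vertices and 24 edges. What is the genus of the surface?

1

Every face is a triangle and each edge borders two faces, so 3F = 2·24, giving F = 16.
χ = V − E + F = 8 − 24 + 16 = 0.
For a closed orientable surface χ = 2 − 2g, so g = (2 − (0))/2 = 1.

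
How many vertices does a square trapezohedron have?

The n-trapezohedron (dual of the n-antiprism) has V = 2·4 + 2 = 10, E = 4·4 = 16, F = 2·4 = 8.

10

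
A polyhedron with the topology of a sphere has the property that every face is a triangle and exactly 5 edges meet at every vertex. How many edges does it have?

30

Each face has 3 edges and each edge borders two faces, so 2E = 3F.
Each vertex has degree 5, so 5V = 2E and hence V = 3F/5.
Euler: V − E + F = 2 ⇒ (3F/5) − (3F/2) + F = 2.
Multiply by 10: (6 − 15 + 10)F = 20, i.e. 1F = 20.
So F = 20, E = 3·20/2 = 30, V = 3·20/5 = 12.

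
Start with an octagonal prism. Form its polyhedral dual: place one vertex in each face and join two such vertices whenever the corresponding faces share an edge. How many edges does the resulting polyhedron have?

24

The base solid has V = 16, E = 24, F = 10.
The dual swaps V and F and preserves E: V′ = F = 10, E′ = E = 24, F′ = V = 16.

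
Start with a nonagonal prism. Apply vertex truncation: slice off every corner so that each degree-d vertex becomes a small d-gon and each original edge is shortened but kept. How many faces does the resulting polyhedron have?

The base solid has V = 18, E = 27, F = 11.
Truncation replaces each original edge-end by a new vertex, so V′ = 2E = 54.
Each original edge survives, and each old vertex of degree d contributes d new edges; summing degrees gives Σd = 2E, so E′ = E + 2E = 3E = 81.
Each original face survives and each original vertex becomes one new face: F′ = F + V = 29.

29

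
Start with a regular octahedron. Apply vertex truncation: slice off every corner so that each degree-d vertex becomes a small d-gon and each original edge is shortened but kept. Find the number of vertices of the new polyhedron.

24

The base solid has V = 6, E = 12, F = 8.
Truncation replaces each original edge-end by a new vertex, so V′ = 2E = 24.
Each original edge survives, and each old vertex of degree d contributes d new edges; summing degrees gives Σd = 2E, so E′ = E + 2E = 3E = 36.
Each original face survives and each original vertex becomes one new face: F′ = F + V = 14.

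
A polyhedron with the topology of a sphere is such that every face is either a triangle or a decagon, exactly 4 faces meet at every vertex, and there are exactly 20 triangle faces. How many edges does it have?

40

Let x be the number of decagons; then F = 20 + x.
Edge–face incidences: 2E = 3·20 + 10·x = 60 + 10x.
Every vertex has degree 4, so 4V = 2E.
Euler: V − E + F = 2 ⇒ (2E)/4 − E + (20 + x) = 2.
Multiply by 8: 2·(2E) − 4·(2E) + 8·(20 + x) = 16, i.e. 160 + 8x − 2·(60 + 10x) = 16.
Collecting terms: −12x + 40 = 16, so −12x = −24, so x = 2.
Then 2E = 60 + 10·2 = 80, so E = 40, V = 2E/4 = 20, F = 20 + 2 = 22.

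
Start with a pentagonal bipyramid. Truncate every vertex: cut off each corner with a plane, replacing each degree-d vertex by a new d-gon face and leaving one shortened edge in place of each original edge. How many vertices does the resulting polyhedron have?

30

The base solid has V = 7, E = 15, F = 10.
Truncation replaces each original edge-end by a new vertex, so V′ = 2E = 30.
Each original edge survives, and each old vertex of degree d contributes d new edges; summing degrees gives Σd = 2E, so E′ = E + 2E = 3E = 45.
Each original face survives and each original vertex becomes one new face: F′ = F + V = 17.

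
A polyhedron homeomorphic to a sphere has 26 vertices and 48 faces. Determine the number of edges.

72

Here V − E + F = 2.
E = V + F − (2) = 26 + 48 − (2) = 72.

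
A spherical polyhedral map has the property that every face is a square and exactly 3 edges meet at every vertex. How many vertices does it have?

8

Each face has 4 edges and each edge borders two faces, so 2E = 4F.
Each vertex has degree 3, so 3V = 2E and hence V = 4F/3.
Euler: V − E + F = 2 ⇒ (4F/3) − (4F/2) + F = 2.
Multiply by 6: (8 − 12 + 6)F = 12, i.e. 2F = 12.
So F = 6, E = 4·6/2 = 12, V = 4·6/3 = 8.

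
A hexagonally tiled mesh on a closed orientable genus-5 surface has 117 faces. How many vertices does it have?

226

χ = 2 − 2·5 = -8, and every face is a hexagon so 6F = 2E.
E = 6·117/2 = 351. Then V = -8 + E − F = -8 + 351 − 117 = 226.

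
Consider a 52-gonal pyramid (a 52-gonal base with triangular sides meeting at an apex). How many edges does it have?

A pyramid on an n-gon base has one n-gon and n triangles: V = 52 + 1 = 53, E = 2·52 = 104, F = 52 + 1 = 53.

104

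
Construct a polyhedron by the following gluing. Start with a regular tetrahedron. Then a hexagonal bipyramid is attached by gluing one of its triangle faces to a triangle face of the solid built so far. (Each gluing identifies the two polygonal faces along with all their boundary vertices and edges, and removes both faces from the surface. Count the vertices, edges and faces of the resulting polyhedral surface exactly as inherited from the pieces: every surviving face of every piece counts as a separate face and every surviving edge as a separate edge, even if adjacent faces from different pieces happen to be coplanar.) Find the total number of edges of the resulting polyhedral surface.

21

A regular tetrahedron: V=4, E=6, F=4.
Attach a hexagonal bipyramid (V=8, E=18, F=12) along a 3-gon: merge 3 vertices and 3 edges, delete both glued faces → V=9, E=21, F=14.
Check: V − E + F = 9 − 21 + 14 = 2.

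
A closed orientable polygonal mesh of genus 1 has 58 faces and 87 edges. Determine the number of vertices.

For a closed orientable surface of genus 1, χ = 2 − 2·1 = 0.
V = 0 + E − F = 0 + 87 − 58 = 29.

29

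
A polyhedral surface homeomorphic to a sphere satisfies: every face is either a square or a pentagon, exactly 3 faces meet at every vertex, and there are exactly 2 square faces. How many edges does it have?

24

Let x be the number of pentagons; then F = 2 + x.
Edge–face incidences: 2E = 4·2 + 5·x = 8 + 5x.
Every vertex has degree 3, so 3V = 2E.
Euler: V − E + F = 2 ⇒ (2E)/3 − E + (2 + x) = 2.
Multiply by 6: 2·(2E) − 3·(2E) + 6·(2 + x) = 12, i.e. 12 + 6x − (8 + 5x) = 12.
Collecting terms: x + 4 = 12, so x = 8.
Then 2E = 8 + 5·8 = 48, so E = 24, V = 2E/3 = 16, F = 2 + 8 = 10.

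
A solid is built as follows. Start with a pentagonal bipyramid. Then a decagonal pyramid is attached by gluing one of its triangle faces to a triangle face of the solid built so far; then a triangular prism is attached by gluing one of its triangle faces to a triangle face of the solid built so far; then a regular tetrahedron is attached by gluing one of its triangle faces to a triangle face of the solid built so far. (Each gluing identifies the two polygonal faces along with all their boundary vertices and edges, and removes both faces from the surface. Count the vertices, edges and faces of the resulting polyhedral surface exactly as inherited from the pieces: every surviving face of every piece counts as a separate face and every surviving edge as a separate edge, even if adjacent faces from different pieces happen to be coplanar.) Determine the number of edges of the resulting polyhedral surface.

41

A pentagonal bipyramid: V=7, E=15, F=10.
Attach a decagonal pyramid (V=11, E=20, F=11) along a 3-gon: merge 3 vertices and 3 edges, delete both glued faces → V=15, E=32, F=19.
Attach a triangular prism (V=6, E=9, F=5) along a 3-gon: merge 3 vertices and 3 edges, delete both glued faces → V=18, E=38, F=22.
Attach a regular tetrahedron (V=4, E=6, F=4) along a 3-gon: merge 3 vertices and 3 edges, delete both glued faces → V=19, E=41, F=24.
Check: V − E + F = 19 − 41 + 24 = 2.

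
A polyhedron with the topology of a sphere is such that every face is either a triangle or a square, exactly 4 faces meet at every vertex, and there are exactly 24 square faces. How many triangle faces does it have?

Let x be the number of triangles; then F = 24 + x.
Edge–face incidences: 2E = 4·24 + 3·x = 96 + 3x.
Every vertex has degree 4, so 4V = 2E.
Euler: V − E + F = 2 ⇒ (2E)/4 − E + (24 + x) = 2.
Multiply by 8: 2·(2E) − 4·(2E) + 8·(24 + x) = 16, i.e. 192 + 8x − 2·(96 + 3x) = 16.
Collecting terms: 2x = 16, so x = 8.
Then 2E = 96 + 3·8 = 120, so E = 60, V = 2E/4 = 30, F = 24 + 8 = 32.

8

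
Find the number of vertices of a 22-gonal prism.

44

A prism on an n-gon has two n-gon bases and n rectangular sides: V = 2·22 = 44, E = 3·22 = 66, F = 22 + 2 = 24.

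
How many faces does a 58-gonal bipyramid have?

A bipyramid over an n-gon has 2n triangular faces and n + 2 vertices: V = 58 + 2 = 60, E = 3·58 = 174, F = 2·58 = 116.

116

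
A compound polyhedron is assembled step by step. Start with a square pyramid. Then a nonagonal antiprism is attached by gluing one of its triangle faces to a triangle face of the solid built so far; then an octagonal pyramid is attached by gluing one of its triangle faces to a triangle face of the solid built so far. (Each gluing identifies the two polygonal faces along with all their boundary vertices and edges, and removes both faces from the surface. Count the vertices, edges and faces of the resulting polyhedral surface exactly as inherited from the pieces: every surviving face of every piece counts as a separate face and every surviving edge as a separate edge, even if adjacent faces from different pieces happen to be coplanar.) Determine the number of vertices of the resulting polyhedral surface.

26

A square pyramid: V=5, E=8, F=5.
Attach a nonagonal antiprism (V=18, E=36, F=20) along a 3-gon: merge 3 vertices and 3 edges, delete both glued faces → V=20, E=41, F=23.
Attach an octagonal pyramid (V=9, E=16, F=9) along a 3-gon: merge 3 vertices and 3 edges, delete both glued faces → V=26, E=54, F=30.
Check: V − E + F = 26 − 54 + 30 = 2.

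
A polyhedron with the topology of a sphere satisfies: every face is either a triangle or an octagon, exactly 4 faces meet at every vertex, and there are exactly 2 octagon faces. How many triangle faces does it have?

Let x be the number of triangles; then F = 2 + x.
Edge–face incidences: 2E = 8·2 + 3·x = 16 + 3x.
Every vertex has degree 4, so 4V = 2E.
Euler: V − E + F = 2 ⇒ (2E)/4 − E + (2 + x) = 2.
Multiply by 8: 2·(2E) − 4·(2E) + 8·(2 + x) = 16, i.e. 16 + 8x − 2·(16 + 3x) = 16.
Collecting terms: 2x − 16 = 16, so 2x = 32, so x = 16.
Then 2E = 16 + 3·16 = 64, so E = 32, V = 2E/4 = 16, F = 2 + 16 = 18.

16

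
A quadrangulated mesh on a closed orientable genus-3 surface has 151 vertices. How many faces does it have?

χ = 2 − 2·3 = -4, and every face is a square so 4F = 2E.
V − E + F = -4 with E = 4F/2 gives 151 − (4/2 − 1)·F = -4, so F = 155 and E = 310.

155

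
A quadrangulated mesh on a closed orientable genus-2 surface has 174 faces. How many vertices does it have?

172

χ = 2 − 2·2 = -2, and every face is a square so 4F = 2E.
E = 4·174/2 = 348. Then V = -2 + E − F = -2 + 348 − 174 = 172.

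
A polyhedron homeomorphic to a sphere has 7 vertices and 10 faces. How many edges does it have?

Here V − E + F = 2.
E = V + F − (2) = 7 + 10 − (2) = 15.

15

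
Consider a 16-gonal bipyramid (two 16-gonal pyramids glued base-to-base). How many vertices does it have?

18

A bipyramid over an n-gon has 2n triangular faces and n + 2 vertices: V = 16 + 2 = 18, E = 3·16 = 48, F = 2·16 = 32.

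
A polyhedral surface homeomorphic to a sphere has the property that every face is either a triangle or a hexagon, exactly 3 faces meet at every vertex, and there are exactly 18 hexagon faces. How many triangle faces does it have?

Let x be the number of triangles; then F = 18 + x.
Edge–face incidences: 2E = 6·18 + 3·x = 108 + 3x.
Every vertex has degree 3, so 3V = 2E.
Euler: V − E + F = 2 ⇒ (2E)/3 − E + (18 + x) = 2.
Multiply by 6: 2·(2E) − 3·(2E) + 6·(18 + x) = 12, i.e. 108 + 6x − (108 + 3x) = 12.
Collecting terms: 3x = 12, so x = 4.
Then 2E = 108 + 3·4 = 120, so E = 60, V = 2E/3 = 40, F = 18 + 4 = 22.

4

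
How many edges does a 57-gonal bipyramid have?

A bipyramid over an n-gon has 2n triangular faces and n + 2 vertices: V = 57 + 2 = 59, E = 3·57 = 171, F = 2·57 = 114.

171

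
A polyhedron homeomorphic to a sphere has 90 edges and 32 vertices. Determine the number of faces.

Here V − E + F = 2.
F = 2 − V + E = 2 − 32 + 90 = 60.

60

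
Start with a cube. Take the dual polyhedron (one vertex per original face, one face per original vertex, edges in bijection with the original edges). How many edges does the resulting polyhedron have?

12

The base solid has V = 8, E = 12, F = 6.
The dual swaps V and F and preserves E: V′ = F = 6, E′ = E = 12, F′ = V = 8.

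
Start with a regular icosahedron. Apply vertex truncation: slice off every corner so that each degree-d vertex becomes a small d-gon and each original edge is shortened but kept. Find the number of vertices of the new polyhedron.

60

The base solid has V = 12, E = 30, F = 20.
Truncation replaces each original edge-end by a new vertex, so V′ = 2E = 60.
Each original edge survives, and each old vertex of degree d contributes d new edges; summing degrees gives Σd = 2E, so E′ = E + 2E = 3E = 90.
Each original face survives and each original vertex becomes one new face: F′ = F + V = 32.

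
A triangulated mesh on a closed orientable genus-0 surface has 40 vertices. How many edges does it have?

114

χ = 2 − 2·0 = 2, and every face is a triangle so 3F = 2E.
V − E + F = 2 with E = 3F/2 gives 40 − (3/2 − 1)·F = 2, so F = 76 and E = 114.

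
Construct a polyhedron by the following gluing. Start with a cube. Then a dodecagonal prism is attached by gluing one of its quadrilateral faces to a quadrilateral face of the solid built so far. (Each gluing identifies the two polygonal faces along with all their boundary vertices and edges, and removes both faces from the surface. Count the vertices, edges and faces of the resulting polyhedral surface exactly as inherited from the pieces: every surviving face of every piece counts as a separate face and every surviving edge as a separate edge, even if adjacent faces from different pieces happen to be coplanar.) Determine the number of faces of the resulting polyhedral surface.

A cube: V=8, E=12, F=6.
Attach a dodecagonal prism (V=24, E=36, F=14) along a 4-gon: merge 4 vertices and 4 edges, delete both glued faces → V=28, E=44, F=18.
Check: V − E + F = 28 − 44 + 18 = 2.

18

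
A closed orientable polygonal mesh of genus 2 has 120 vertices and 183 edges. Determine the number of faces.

For a closed orientable surface of genus 2, χ = 2 − 2·2 = -2.
F = -2 − V + E = -2 − 120 + 183 = 61.

61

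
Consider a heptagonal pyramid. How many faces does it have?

8

A pyramid on an n-gon base has one n-gon and n triangles: V = 7 + 1 = 8, E = 2·7 = 14, F = 7 + 1 = 8.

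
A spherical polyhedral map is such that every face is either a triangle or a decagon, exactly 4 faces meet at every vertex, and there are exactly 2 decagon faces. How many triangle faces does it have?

Let x be the number of triangles; then F = 2 + x.
Edge–face incidences: 2E = 10·2 + 3·x = 20 + 3x.
Every vertex has degree 4, so 4V = 2E.
Euler: V − E + F = 2 ⇒ (2E)/4 − E + (2 + x) = 2.
Multiply by 8: 2·(2E) − 4·(2E) + 8·(2 + x) = 16, i.e. 16 + 8x − 2·(20 + 3x) = 16.
Collecting terms: 2x − 24 = 16, so 2x = 40, so x = 20.
Then 2E = 20 + 3·20 = 80, so E = 40, V = 2E/4 = 20, F = 2 + 20 = 22.

20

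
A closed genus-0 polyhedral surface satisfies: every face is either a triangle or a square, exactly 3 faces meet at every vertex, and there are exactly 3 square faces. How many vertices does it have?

Let x be the number of triangles; then F = 3 + x.
Edge–face incidences: 2E = 4·3 + 3·x = 12 + 3x.
Every vertex has degree 3, so 3V = 2E.
Euler: V − E + F = 2 ⇒ (2E)/3 − E + (3 + x) = 2.
Multiply by 6: 2·(2E) − 3·(2E) + 6·(3 + x) = 12, i.e. 18 + 6x − (12 + 3x) = 12.
Collecting terms: 3x + 6 = 12, so 3x = 6, so x = 2.
Then 2E = 12 + 3·2 = 18, so E = 9, V = 2E/3 = 6, F = 3 + 2 = 5.

6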